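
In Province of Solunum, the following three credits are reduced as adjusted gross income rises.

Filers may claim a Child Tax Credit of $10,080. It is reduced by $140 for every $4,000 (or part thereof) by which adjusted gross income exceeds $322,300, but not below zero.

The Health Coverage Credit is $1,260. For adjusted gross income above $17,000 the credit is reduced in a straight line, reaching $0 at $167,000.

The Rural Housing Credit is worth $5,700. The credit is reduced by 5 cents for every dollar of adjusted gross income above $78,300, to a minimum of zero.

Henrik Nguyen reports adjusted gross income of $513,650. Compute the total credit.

$3,360

Child Tax Credit: income exceeds $322,300 by $191,350, which is 48 full-or-partial $4,000 increments; reduction = 48 × $140 = $6,720, leaving $3,360.
Health Coverage Credit: $513,650 is at or above $167,000, so the credit is $0.
Rural Housing Credit: 5% of the $435,350 excess over $78,300 is $21,767.50 ≥ base, so the credit is $0.
Total: $3,360 + $0 + $0 = $3,360.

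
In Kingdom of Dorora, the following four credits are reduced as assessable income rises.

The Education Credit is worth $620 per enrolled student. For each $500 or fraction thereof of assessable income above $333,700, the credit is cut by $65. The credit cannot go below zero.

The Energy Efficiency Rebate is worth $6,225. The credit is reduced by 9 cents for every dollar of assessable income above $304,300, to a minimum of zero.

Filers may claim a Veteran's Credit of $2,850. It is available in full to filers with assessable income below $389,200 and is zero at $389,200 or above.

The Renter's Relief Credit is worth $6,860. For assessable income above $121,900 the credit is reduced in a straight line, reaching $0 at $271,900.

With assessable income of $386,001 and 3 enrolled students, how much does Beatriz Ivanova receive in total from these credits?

$2,850

Education Credit: base = 3 × $620 = $1,860. income exceeds $333,700 by $52,301 → 105 increments × $65 = $6,825 ≥ base, so the credit is $0.
Energy Efficiency Rebate: 9% of the $81,701 excess over $304,300 is $7,353.09 ≥ base, so the credit is $0.
Veteran's Credit: $386,001 is below the $389,200 cutoff, so the full $2,850 applies.
Renter's Relief Credit: $386,001 is at or above $271,900, so the credit is $0.
Total: $0 + $0 + $2,850 + $0 = $2,850.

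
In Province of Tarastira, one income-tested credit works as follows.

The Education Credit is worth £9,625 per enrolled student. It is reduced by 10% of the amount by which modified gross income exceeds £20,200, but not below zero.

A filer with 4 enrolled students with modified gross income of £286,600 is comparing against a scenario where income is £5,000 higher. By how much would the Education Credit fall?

£500

At £286,600 — base = 4 × £9,625 = £38,500. 10% of the £266,400 excess over £20,200 is £26,640; credit = £38,500 − £26,640 = £11,860.
At £291,600 — base = 4 × £9,625 = £38,500. 10% of the £271,400 excess over £20,200 is £27,140; credit = £38,500 − £27,140 = £11,360.
Lost: £11,860 − £11,360 = £500.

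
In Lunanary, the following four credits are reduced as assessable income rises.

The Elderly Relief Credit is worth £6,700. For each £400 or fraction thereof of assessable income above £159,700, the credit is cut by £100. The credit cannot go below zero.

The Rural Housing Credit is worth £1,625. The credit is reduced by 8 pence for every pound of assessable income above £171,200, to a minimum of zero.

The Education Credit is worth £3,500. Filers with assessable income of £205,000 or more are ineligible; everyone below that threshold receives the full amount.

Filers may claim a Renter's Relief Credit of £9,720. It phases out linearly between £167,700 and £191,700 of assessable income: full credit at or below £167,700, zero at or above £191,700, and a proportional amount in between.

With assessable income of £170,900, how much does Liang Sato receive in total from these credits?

Elderly Relief Credit: income exceeds £159,700 by £11,200, which is 28 full-or-partial £400 increments; reduction = 28 × £100 = £2,800, leaving £3,900.
Rural Housing Credit: £170,900 is at or below the £171,200 threshold, so the full £1,625 applies.
Education Credit: £170,900 is below the £205,000 cutoff, so the full £3,500 applies.
Renter's Relief Credit: £170,900 is £3,200 into a £24,000 phase-out range, leaving 20,800/24,000 of the credit: £9,720 × 20,800/24,000 = £8,424.
Total: £3,900 + £1,625 + £3,500 + £8,424 = £17,449.

£17,449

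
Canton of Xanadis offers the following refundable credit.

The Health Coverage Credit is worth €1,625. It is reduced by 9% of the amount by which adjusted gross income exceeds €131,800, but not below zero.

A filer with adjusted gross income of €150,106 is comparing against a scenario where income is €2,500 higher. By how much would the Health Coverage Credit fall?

At €150,106 — 9% of the €18,306 excess over €131,800 is €1,647.54 ≥ base, so the credit is €0.
At €152,606 — 9% of the €20,806 excess over €131,800 is €1,872.54 ≥ base, so the credit is €0.
Lost: €0 − €0 = €0.

€0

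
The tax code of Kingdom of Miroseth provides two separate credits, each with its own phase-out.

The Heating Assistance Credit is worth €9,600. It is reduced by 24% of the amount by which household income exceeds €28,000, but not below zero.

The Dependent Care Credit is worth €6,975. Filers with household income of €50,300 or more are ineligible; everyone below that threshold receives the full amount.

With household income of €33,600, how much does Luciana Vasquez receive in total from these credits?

€15,231

Heating Assistance Credit: 24% of the €5,600 excess over €28,000 is €1,344; credit = €9,600 − €1,344 = €8,256.
Dependent Care Credit: €33,600 is below the €50,300 cutoff, so the full €6,975 applies.
Total: €8,256 + €6,975 = €15,231.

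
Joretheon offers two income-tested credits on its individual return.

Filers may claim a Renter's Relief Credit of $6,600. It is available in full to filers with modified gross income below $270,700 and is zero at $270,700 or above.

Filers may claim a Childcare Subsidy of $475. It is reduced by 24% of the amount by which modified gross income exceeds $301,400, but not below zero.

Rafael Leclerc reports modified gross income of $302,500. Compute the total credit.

$211

Renter's Relief Credit: $302,500 meets or exceeds the $270,700 cutoff, so the credit is $0.
Childcare Subsidy: 24% of the $1,100 excess over $301,400 is $264; credit = $475 − $264 = $211.
Total: $0 + $211 = $211.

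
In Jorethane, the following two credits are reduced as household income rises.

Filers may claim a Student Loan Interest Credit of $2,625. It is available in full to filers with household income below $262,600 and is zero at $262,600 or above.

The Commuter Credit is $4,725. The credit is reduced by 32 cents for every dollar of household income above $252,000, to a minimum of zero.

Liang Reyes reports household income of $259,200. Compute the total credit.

Student Loan Interest Credit: $259,200 is below the $262,600 cutoff, so the full $2,625 applies.
Commuter Credit: 32% of the $7,200 excess over $252,000 is $2,304; credit = $4,725 − $2,304 = $2,421.
Total: $2,625 + $2,421 = $5,046.

$5,046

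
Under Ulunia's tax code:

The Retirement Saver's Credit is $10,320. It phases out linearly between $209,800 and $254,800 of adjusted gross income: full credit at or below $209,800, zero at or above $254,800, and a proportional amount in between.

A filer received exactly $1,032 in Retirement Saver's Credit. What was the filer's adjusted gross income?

$250,300

$1,032 is 1,032/10,320 of the full $10,320, so 9,288/10,320 of the $45,000 range has been used: income = $209,800 + $45,000 × 9,288/10,320 = $250,300.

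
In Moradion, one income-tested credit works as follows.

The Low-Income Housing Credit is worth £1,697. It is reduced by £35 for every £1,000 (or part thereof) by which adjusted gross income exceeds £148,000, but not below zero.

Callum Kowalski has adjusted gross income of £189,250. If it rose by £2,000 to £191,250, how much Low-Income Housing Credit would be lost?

£70

At £189,250 — income exceeds £148,000 by £41,250, which is 42 full-or-partial £1,000 increments; reduction = 42 × £35 = £1,470, leaving £227.
At £191,250 — income exceeds £148,000 by £43,250, which is 44 full-or-partial £1,000 increments; reduction = 44 × £35 = £1,540, leaving £157.
Lost: £227 − £157 = £70.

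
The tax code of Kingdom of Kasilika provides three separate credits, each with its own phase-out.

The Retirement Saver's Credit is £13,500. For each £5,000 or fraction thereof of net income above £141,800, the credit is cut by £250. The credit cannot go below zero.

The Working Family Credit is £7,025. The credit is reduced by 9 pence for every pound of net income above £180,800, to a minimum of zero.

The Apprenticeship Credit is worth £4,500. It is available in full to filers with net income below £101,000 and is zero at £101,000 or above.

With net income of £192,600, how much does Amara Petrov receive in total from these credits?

£16,713

Retirement Saver's Credit: income exceeds £141,800 by £50,800, which is 11 full-or-partial £5,000 increments; reduction = 11 × £250 = £2,750, leaving £10,750.
Working Family Credit: 9% of the £11,800 excess over £180,800 is £1,062; credit = £7,025 − £1,062 = £5,963.
Apprenticeship Credit: £192,600 meets or exceeds the £101,000 cutoff, so the credit is £0.
Total: £10,750 + £5,963 + £0 = £16,713.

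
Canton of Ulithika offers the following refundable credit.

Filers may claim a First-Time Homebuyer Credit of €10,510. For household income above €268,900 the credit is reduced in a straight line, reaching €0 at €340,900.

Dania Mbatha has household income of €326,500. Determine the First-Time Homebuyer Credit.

€2,102

First-Time Homebuyer Credit: €326,500 is €57,600 into a €72,000 phase-out range, leaving 14,400/72,000 of the credit: €10,510 × 14,400/72,000 = €2,102.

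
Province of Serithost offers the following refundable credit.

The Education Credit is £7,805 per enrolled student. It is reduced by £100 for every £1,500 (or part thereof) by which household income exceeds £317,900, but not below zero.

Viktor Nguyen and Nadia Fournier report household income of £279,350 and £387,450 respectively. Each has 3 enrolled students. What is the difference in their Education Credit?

Viktor (£279,350): Education Credit: base = 3 × £7,805 = £23,415. £279,350 is at or below the £317,900 threshold, so the full £23,415 applies.
Nadia (£387,450): Education Credit: base = 3 × £7,805 = £23,415. income exceeds £317,900 by £69,550, which is 47 full-or-partial £1,500 increments; reduction = 47 × £100 = £4,700, leaving £18,715.
Difference: |£23,415 − £18,715| = £4,700.

£4,700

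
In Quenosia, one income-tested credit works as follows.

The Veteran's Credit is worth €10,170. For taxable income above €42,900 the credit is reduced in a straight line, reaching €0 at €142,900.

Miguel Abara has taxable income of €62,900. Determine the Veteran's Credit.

Veteran's Credit: €62,900 is €20,000 into a €100,000 phase-out range, leaving 80,000/100,000 of the credit: €10,170 × 80,000/100,000 = €8,136.

€8,136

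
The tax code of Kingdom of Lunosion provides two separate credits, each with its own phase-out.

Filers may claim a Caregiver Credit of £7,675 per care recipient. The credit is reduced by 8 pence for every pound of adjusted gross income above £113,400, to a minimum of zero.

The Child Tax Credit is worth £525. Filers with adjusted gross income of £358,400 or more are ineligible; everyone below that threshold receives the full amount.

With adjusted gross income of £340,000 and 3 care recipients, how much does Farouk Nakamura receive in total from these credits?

£5,422

Caregiver Credit: base = 3 × £7,675 = £23,025. 8% of the £226,600 excess over £113,400 is £18,128; credit = £23,025 − £18,128 = £4,897.
Child Tax Credit: £340,000 is below the £358,400 cutoff, so the full £525 applies.
Total: £4,897 + £525 = £5,422.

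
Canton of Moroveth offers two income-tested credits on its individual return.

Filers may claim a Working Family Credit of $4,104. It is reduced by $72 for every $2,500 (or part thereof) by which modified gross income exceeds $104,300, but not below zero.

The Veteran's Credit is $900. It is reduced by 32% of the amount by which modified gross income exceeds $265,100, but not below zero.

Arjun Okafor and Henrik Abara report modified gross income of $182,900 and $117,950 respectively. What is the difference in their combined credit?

Arjun ($182,900): Working Family Credit: income exceeds $104,300 by $78,600, which is 32 full-or-partial $2,500 increments; reduction = 32 × $72 = $2,304, leaving $1,800. Veteran's Credit: $182,900 is at or below the $265,100 threshold, so the full $900 applies. total $1,800 + $900 = $2,700
Henrik ($117,950): Working Family Credit: income exceeds $104,300 by $13,650, which is 6 full-or-partial $2,500 increments; reduction = 6 × $72 = $432, leaving $3,672. Veteran's Credit: $117,950 is at or below the $265,100 threshold, so the full $900 applies. total $3,672 + $900 = $4,572
Difference: |$2,700 − $4,572| = $1,872.

$1,872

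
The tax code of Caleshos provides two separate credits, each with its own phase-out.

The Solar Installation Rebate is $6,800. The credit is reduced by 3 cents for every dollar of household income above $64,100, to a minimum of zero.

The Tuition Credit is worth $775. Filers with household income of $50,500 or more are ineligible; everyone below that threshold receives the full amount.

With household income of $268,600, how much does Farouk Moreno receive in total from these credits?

$665

Solar Installation Rebate: 3% of the $204,500 excess over $64,100 is $6,135; credit = $6,800 − $6,135 = $665.
Tuition Credit: $268,600 meets or exceeds the $50,500 cutoff, so the credit is $0.
Total: $665 + $0 = $665.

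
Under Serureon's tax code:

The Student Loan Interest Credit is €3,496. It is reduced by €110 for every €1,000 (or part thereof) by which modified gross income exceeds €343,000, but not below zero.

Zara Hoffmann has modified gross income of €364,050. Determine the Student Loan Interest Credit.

Student Loan Interest Credit: income exceeds €343,000 by €21,050, which is 22 full-or-partial €1,000 increments; reduction = 22 × €110 = €2,420, leaving €1,076.

€1,076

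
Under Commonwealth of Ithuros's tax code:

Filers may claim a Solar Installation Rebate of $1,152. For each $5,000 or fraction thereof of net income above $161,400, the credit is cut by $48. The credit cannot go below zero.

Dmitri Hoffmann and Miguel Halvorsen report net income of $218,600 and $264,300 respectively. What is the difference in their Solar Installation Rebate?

$432

Dmitri ($218,600): Solar Installation Rebate: income exceeds $161,400 by $57,200, which is 12 full-or-partial $5,000 increments; reduction = 12 × $48 = $576, leaving $576.
Miguel ($264,300): Solar Installation Rebate: income exceeds $161,400 by $102,900, which is 21 full-or-partial $5,000 increments; reduction = 21 × $48 = $1,008, leaving $144.
Difference: |$576 − $144| = $432.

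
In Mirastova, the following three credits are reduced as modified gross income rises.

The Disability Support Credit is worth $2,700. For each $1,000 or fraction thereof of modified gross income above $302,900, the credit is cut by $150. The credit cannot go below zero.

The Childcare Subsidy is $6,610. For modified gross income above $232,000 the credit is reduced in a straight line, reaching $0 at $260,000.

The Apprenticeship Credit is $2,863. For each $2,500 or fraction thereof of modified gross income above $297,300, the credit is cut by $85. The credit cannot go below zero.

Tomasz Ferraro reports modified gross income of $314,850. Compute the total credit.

$3,083

Disability Support Credit: income exceeds $302,900 by $11,950, which is 12 full-or-partial $1,000 increments; reduction = 12 × $150 = $1,800, leaving $900.
Childcare Subsidy: $314,850 is at or above $260,000, so the credit is $0.
Apprenticeship Credit: income exceeds $297,300 by $17,550, which is 8 full-or-partial $2,500 increments; reduction = 8 × $85 = $680, leaving $2,183.
Total: $900 + $0 + $2,183 = $3,083.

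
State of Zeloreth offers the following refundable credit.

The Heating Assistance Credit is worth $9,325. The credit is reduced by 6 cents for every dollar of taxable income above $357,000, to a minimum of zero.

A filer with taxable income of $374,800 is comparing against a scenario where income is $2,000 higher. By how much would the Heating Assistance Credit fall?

$120

At $374,800 — 6% of the $17,800 excess over $357,000 is $1,068; credit = $9,325 − $1,068 = $8,257.
At $376,800 — 6% of the $19,800 excess over $357,000 is $1,188; credit = $9,325 − $1,188 = $8,137.
Lost: $8,257 − $8,137 = $120.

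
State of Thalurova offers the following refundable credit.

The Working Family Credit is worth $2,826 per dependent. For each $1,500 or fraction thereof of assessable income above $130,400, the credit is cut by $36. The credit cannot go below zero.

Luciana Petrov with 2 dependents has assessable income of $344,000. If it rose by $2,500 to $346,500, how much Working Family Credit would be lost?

At $344,000 — base = 2 × $2,826 = $5,652. income exceeds $130,400 by $213,600, which is 143 full-or-partial $1,500 increments; reduction = 143 × $36 = $5,148, leaving $504.
At $346,500 — base = 2 × $2,826 = $5,652. income exceeds $130,400 by $216,100, which is 145 full-or-partial $1,500 increments; reduction = 145 × $36 = $5,220, leaving $432.
Lost: $504 − $432 = $72.

$72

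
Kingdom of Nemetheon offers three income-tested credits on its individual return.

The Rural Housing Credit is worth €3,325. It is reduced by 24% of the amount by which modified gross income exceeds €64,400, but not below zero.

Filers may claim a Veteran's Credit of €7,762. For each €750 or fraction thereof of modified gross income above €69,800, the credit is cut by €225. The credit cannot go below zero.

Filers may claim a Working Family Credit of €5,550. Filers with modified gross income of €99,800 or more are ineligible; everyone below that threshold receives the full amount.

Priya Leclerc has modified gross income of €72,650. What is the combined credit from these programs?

Rural Housing Credit: 24% of the €8,250 excess over €64,400 is €1,980; credit = €3,325 − €1,980 = €1,345.
Veteran's Credit: income exceeds €69,800 by €2,850, which is 4 full-or-partial €750 increments; reduction = 4 × €225 = €900, leaving €6,862.
Working Family Credit: €72,650 is below the €99,800 cutoff, so the full €5,550 applies.
Total: €1,345 + €6,862 + €5,550 = €13,757.

€13,757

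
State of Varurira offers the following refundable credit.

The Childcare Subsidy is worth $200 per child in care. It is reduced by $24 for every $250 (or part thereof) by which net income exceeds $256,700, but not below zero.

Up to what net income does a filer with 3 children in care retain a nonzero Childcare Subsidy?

Full credit = 3 × $200 = $600.
After 24 increments the reduction is 24 × $24 = $576, leaving $24; one more increment wipes it out. Increment 24 ends at excess 24 × $250 = $6,000, so the highest qualifying income is $256,700 + $6,000 = $262,700.

$262,700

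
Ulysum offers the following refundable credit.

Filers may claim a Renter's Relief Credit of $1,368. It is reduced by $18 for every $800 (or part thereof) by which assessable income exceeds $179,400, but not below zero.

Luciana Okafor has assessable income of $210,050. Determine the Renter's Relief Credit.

$666

Renter's Relief Credit: income exceeds $179,400 by $30,650, which is 39 full-or-partial $800 increments; reduction = 39 × $18 = $702, leaving $666.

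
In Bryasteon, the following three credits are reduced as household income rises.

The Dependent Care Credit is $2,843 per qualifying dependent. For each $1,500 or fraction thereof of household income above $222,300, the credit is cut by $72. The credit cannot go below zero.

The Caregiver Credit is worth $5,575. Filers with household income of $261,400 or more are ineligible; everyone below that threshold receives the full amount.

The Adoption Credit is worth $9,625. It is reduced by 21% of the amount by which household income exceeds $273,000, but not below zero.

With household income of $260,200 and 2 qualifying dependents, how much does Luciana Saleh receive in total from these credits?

Dependent Care Credit: base = 2 × $2,843 = $5,686. income exceeds $222,300 by $37,900, which is 26 full-or-partial $1,500 increments; reduction = 26 × $72 = $1,872, leaving $3,814.
Caregiver Credit: $260,200 is below the $261,400 cutoff, so the full $5,575 applies.
Adoption Credit: $260,200 is at or below the $273,000 threshold, so the full $9,625 applies.
Total: $3,814 + $5,575 + $9,625 = $19,014.

$19,014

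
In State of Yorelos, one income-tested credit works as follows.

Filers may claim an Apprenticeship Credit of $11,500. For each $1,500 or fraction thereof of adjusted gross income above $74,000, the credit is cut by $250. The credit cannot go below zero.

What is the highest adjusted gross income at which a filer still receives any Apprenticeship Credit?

$141,500

After 45 increments the reduction is 45 × $250 = $11,250, leaving $250; one more increment wipes it out. Increment 45 ends at excess 45 × $1,500 = $67,500, so the highest qualifying income is $74,000 + $67,500 = $141,500.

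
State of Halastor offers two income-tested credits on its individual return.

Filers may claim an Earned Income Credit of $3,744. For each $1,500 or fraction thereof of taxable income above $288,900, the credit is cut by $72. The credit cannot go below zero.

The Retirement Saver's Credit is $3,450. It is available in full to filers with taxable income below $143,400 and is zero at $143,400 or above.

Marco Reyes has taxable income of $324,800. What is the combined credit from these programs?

$2,016

Earned Income Credit: income exceeds $288,900 by $35,900, which is 24 full-or-partial $1,500 increments; reduction = 24 × $72 = $1,728, leaving $2,016.
Retirement Saver's Credit: $324,800 meets or exceeds the $143,400 cutoff, so the credit is $0.
Total: $2,016 + $0 = $2,016.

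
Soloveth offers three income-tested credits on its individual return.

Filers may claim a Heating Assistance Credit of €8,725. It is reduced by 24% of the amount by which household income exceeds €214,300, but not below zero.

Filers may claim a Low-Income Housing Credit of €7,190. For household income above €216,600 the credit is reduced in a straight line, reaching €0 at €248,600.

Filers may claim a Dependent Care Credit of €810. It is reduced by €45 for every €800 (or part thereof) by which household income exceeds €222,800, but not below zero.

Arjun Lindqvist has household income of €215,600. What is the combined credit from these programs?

€16,413

Heating Assistance Credit: 24% of the €1,300 excess over €214,300 is €312; credit = €8,725 − €312 = €8,413.
Low-Income Housing Credit: €215,600 is at or below the €216,600 threshold, so the full €7,190 applies.
Dependent Care Credit: €215,600 is at or below the €222,800 threshold, so the full €810 applies.
Total: €8,413 + €7,190 + €810 = €16,413.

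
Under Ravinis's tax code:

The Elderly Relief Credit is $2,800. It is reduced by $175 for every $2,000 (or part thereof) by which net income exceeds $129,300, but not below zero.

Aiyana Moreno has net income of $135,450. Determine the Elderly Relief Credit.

$2,100

Elderly Relief Credit: income exceeds $129,300 by $6,150, which is 4 full-or-partial $2,000 increments; reduction = 4 × $175 = $700, leaving $2,100.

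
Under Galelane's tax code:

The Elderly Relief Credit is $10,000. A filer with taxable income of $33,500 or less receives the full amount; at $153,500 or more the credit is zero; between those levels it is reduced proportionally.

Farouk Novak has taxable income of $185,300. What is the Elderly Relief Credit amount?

$0

Elderly Relief Credit: $185,300 is at or above $153,500, so the credit is $0.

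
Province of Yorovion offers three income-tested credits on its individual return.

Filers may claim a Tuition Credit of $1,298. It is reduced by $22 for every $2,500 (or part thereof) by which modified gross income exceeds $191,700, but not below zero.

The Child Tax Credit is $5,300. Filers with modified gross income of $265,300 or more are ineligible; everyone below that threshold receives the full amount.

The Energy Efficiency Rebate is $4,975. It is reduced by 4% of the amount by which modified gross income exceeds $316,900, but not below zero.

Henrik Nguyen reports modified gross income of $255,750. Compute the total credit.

Tuition Credit: income exceeds $191,700 by $64,050, which is 26 full-or-partial $2,500 increments; reduction = 26 × $22 = $572, leaving $726.
Child Tax Credit: $255,750 is below the $265,300 cutoff, so the full $5,300 applies.
Energy Efficiency Rebate: $255,750 is at or below the $316,900 threshold, so the full $4,975 applies.
Total: $726 + $5,300 + $4,975 = $11,001.

$11,001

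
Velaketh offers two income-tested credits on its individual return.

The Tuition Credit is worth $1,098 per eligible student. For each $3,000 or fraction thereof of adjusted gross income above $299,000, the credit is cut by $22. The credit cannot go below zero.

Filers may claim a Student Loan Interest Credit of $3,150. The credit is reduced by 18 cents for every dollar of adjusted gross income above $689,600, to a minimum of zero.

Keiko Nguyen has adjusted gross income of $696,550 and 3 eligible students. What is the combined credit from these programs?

$2,267

Tuition Credit: base = 3 × $1,098 = $3,294. income exceeds $299,000 by $397,550, which is 133 full-or-partial $3,000 increments; reduction = 133 × $22 = $2,926, leaving $368.
Student Loan Interest Credit: 18% of the $6,950 excess over $689,600 is $1,251; credit = $3,150 − $1,251 = $1,899.
Total: $368 + $1,899 = $2,267.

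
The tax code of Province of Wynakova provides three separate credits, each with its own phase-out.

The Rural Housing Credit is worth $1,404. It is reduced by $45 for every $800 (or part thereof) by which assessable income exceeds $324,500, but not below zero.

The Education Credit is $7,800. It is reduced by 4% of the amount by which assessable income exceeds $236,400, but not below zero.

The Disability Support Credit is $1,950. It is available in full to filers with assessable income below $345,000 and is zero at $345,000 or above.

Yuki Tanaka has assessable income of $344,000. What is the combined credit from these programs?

Rural Housing Credit: income exceeds $324,500 by $19,500, which is 25 full-or-partial $800 increments; reduction = 25 × $45 = $1,125, leaving $279.
Education Credit: 4% of the $107,600 excess over $236,400 is $4,304; credit = $7,800 − $4,304 = $3,496.
Disability Support Credit: $344,000 is below the $345,000 cutoff, so the full $1,950 applies.
Total: $279 + $3,496 + $1,950 = $5,725.

$5,725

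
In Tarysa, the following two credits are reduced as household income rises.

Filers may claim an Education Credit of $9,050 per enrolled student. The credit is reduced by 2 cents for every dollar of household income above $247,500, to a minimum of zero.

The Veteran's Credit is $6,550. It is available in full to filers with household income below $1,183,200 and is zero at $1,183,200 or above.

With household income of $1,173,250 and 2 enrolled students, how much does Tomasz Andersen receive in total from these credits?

$6,550

Education Credit: base = 2 × $9,050 = $18,100. 2% of the $925,750 excess over $247,500 is $18,515 ≥ base, so the credit is $0.
Veteran's Credit: $1,173,250 is below the $1,183,200 cutoff, so the full $6,550 applies.
Total: $0 + $6,550 = $6,550.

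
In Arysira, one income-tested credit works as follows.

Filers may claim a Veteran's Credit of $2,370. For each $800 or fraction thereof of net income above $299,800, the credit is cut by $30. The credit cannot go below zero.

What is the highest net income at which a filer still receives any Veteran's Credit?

$362,200

After 78 increments the reduction is 78 × $30 = $2,340, leaving $30; one more increment wipes it out. Increment 78 ends at excess 78 × $800 = $62,400, so the highest qualifying income is $299,800 + $62,400 = $362,200.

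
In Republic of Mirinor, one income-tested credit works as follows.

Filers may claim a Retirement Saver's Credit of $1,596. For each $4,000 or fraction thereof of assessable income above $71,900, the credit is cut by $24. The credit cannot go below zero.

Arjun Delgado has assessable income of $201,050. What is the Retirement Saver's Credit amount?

Retirement Saver's Credit: income exceeds $71,900 by $129,150, which is 33 full-or-partial $4,000 increments; reduction = 33 × $24 = $792, leaving $804.

$804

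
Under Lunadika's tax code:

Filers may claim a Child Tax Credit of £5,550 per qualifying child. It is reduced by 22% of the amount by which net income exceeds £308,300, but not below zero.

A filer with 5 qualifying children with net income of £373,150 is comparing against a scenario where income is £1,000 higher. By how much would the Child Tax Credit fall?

At £373,150 — base = 5 × £5,550 = £27,750. 22% of the £64,850 excess over £308,300 is £14,267; credit = £27,750 − £14,267 = £13,483.
At £374,150 — base = 5 × £5,550 = £27,750. 22% of the £65,850 excess over £308,300 is £14,487; credit = £27,750 − £14,487 = £13,263.
Lost: £13,483 − £13,263 = £220.

£220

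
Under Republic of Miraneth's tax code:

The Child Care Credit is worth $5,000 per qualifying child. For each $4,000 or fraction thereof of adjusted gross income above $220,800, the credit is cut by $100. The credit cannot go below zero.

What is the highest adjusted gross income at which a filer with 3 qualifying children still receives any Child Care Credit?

$816,800

Full credit = 3 × $5,000 = $15,000.
After 149 increments the reduction is 149 × $100 = $14,900, leaving $100; one more increment wipes it out. Increment 149 ends at excess 149 × $4,000 = $596,000, so the highest qualifying income is $220,800 + $596,000 = $816,800.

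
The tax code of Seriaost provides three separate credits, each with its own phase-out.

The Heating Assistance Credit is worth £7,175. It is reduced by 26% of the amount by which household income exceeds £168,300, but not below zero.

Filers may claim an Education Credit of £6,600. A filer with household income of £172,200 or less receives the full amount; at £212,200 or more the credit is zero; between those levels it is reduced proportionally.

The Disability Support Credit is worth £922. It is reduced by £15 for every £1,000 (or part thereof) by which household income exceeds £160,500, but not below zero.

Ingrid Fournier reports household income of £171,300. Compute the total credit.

£13,752

Heating Assistance Credit: 26% of the £3,000 excess over £168,300 is £780; credit = £7,175 − £780 = £6,395.
Education Credit: £171,300 is at or below the £172,200 threshold, so the full £6,600 applies.
Disability Support Credit: income exceeds £160,500 by £10,800, which is 11 full-or-partial £1,000 increments; reduction = 11 × £15 = £165, leaving £757.
Total: £6,395 + £6,600 + £757 = £13,752.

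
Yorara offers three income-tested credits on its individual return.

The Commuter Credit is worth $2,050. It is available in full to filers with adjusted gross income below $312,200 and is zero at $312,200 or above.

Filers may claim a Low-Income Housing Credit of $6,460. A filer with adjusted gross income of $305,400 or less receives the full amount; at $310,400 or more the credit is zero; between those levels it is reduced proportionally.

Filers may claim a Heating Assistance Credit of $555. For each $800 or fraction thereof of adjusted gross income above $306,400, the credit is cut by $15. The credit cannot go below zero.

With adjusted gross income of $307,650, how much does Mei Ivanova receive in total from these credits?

Commuter Credit: $307,650 is below the $312,200 cutoff, so the full $2,050 applies.
Low-Income Housing Credit: $307,650 is $2,250 into a $5,000 phase-out range, leaving 2,750/5,000 of the credit: $6,460 × 2,750/5,000 = $3,553.
Heating Assistance Credit: income exceeds $306,400 by $1,250, which is 2 full-or-partial $800 increments; reduction = 2 × $15 = $30, leaving $525.
Total: $2,050 + $3,553 + $525 = $6,128.

$6,128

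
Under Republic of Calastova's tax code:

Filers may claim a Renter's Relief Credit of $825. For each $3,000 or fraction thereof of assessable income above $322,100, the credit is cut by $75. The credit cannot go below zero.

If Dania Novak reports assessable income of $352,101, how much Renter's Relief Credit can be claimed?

$0

Renter's Relief Credit: income exceeds $322,100 by $30,001 → 11 increments × $75 = $825 ≥ base, so the credit is $0.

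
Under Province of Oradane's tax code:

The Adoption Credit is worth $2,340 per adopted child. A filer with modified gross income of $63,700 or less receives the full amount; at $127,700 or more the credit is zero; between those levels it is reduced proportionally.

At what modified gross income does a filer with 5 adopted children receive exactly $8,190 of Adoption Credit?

Full credit = 5 × $2,340 = $11,700.
$8,190 is 8,190/11,700 of the full $11,700, so 3,510/11,700 of the $64,000 range has been used: income = $63,700 + $64,000 × 3,510/11,700 = $82,900.

$82,900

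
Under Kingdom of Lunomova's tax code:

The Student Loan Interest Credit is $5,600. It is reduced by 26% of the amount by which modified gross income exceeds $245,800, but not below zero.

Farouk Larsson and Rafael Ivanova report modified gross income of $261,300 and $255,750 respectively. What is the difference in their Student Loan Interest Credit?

Farouk ($261,300): Student Loan Interest Credit: 26% of the $15,500 excess over $245,800 is $4,030; credit = $5,600 − $4,030 = $1,570.
Rafael ($255,750): Student Loan Interest Credit: 26% of the $9,950 excess over $245,800 is $2,587; credit = $5,600 − $2,587 = $3,013.
Difference: |$1,570 − $3,013| = $1,443.

$1,443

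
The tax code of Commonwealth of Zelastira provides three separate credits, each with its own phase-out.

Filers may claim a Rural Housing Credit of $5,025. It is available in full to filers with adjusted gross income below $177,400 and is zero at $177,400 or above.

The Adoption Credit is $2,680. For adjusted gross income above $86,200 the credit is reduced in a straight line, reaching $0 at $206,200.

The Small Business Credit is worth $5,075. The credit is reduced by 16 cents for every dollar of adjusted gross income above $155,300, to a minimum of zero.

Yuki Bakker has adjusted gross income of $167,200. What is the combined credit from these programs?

Rural Housing Credit: $167,200 is below the $177,400 cutoff, so the full $5,025 applies.
Adoption Credit: $167,200 is $81,000 into a $120,000 phase-out range, leaving 39,000/120,000 of the credit: $2,680 × 39,000/120,000 = $871.
Small Business Credit: 16% of the $11,900 excess over $155,300 is $1,904; credit = $5,075 − $1,904 = $3,171.
Total: $5,025 + $871 + $3,171 = $9,067.

$9,067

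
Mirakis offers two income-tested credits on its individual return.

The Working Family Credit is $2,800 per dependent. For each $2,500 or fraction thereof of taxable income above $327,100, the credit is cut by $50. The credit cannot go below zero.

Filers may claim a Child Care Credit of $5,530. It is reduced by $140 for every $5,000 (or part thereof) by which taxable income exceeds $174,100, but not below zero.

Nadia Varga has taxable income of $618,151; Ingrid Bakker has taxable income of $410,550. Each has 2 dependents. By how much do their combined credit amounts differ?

$3,900

Nadia ($618,151): Working Family Credit: base = 2 × $2,800 = $5,600. income exceeds $327,100 by $291,051 → 117 increments × $50 = $5,850 ≥ base, so the credit is $0. Child Care Credit: income exceeds $174,100 by $444,051 → 89 increments × $140 = $12,460 ≥ base, so the credit is $0. total $0 + $0 = $0
Ingrid ($410,550): Working Family Credit: base = 2 × $2,800 = $5,600. income exceeds $327,100 by $83,450, which is 34 full-or-partial $2,500 increments; reduction = 34 × $50 = $1,700, leaving $3,900. Child Care Credit: income exceeds $174,100 by $236,450 → 48 increments × $140 = $6,720 ≥ base, so the credit is $0. total $3,900 + $0 = $3,900
Difference: |$0 − $3,900| = $3,900.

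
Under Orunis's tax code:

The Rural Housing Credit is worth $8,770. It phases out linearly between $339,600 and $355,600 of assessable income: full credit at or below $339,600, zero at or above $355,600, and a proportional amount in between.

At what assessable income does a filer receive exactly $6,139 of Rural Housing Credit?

$6,139 is 6,139/8,770 of the full $8,770, so 2,631/8,770 of the $16,000 range has been used: income = $339,600 + $16,000 × 2,631/8,770 = $344,400.

$344,400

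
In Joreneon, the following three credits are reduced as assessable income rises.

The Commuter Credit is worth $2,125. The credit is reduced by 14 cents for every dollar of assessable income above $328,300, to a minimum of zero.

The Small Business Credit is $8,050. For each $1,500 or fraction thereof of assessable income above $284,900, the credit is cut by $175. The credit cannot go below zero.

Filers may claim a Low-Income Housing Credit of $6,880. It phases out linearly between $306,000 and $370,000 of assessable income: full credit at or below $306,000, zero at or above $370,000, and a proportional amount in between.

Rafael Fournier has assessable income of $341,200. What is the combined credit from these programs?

$4,815

Commuter Credit: 14% of the $12,900 excess over $328,300 is $1,806; credit = $2,125 − $1,806 = $319.
Small Business Credit: income exceeds $284,900 by $56,300, which is 38 full-or-partial $1,500 increments; reduction = 38 × $175 = $6,650, leaving $1,400.
Low-Income Housing Credit: $341,200 is $35,200 into a $64,000 phase-out range, leaving 28,800/64,000 of the credit: $6,880 × 28,800/64,000 = $3,096.
Total: $319 + $1,400 + $3,096 = $4,815.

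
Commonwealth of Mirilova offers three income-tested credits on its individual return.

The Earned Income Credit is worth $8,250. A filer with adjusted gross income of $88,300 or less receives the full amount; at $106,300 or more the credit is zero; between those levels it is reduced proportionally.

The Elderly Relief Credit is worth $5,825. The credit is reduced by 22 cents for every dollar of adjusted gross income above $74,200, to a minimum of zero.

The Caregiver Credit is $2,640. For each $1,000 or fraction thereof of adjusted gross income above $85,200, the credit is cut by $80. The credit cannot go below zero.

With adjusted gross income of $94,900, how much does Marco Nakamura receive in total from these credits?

Earned Income Credit: $94,900 is $6,600 into a $18,000 phase-out range, leaving 11,400/18,000 of the credit: $8,250 × 11,400/18,000 = $5,225.
Elderly Relief Credit: 22% of the $20,700 excess over $74,200 is $4,554; credit = $5,825 − $4,554 = $1,271.
Caregiver Credit: income exceeds $85,200 by $9,700, which is 10 full-or-partial $1,000 increments; reduction = 10 × $80 = $800, leaving $1,840.
Total: $5,225 + $1,271 + $1,840 = $8,336.

$8,336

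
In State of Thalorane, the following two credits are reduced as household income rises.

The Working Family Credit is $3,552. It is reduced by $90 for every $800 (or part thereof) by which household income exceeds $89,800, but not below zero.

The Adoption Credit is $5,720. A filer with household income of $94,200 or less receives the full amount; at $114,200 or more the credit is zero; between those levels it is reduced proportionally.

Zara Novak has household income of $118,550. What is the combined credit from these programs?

Working Family Credit: income exceeds $89,800 by $28,750, which is 36 full-or-partial $800 increments; reduction = 36 × $90 = $3,240, leaving $312.
Adoption Credit: $118,550 is at or above $114,200, so the credit is $0.
Total: $312 + $0 = $312.

$312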